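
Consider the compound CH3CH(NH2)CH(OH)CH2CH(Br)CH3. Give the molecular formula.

Element totals:
  C: 6
  H: 14
  Br: 1
  N: 1
  O: 1

C6H14BrNO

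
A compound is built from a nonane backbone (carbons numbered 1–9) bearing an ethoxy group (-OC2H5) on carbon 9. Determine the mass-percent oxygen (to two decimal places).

9.28%

Atom tally by fragment:
  CH3 → C:1 H:3
  CH2 → C:1 H:2
  CH2 → C:1 H:2
  CH2 → C:1 H:2
  CH2 → C:1 H:2
  CH2 → C:1 H:2
  CH2 → C:1 H:2
  CH2 → C:1 H:2
  CH2OC2H5 → C:3 H:7 O:1
Element totals:
  C: 11
  H: 24
  O: 1
Molecular formula: C11H24O.
Molar mass = 172.312 g/mol.
Mass from O: 1 × 15.999 = 15.999 g/mol.
%O = 15.999 / 172.312 × 100 = 9.28%.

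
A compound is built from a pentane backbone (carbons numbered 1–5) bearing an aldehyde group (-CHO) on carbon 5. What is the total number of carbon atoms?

Atom tally by fragment:
  CH3 → C:1 H:3
  CH2 → C:1 H:2
  CH2 → C:1 H:2
  CH2 → C:1 H:2
  CH2CHO → C:2 H:3 O:1
Element totals:
  C: 6
  H: 12
  O: 1

6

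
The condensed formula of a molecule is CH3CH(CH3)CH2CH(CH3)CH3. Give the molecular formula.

C7H16

Element totals:
  C: 7
  H: 16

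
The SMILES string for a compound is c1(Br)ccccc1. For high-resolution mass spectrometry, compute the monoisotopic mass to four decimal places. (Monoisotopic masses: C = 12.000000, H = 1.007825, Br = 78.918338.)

Atom tally by fragment:
  benzene ring core → C:6 H:6
  (− 1 ring H displaced by substituents)
  + Br → Br:1
Element totals:
  C: 6
  H: 5
  Br: 1
Molecular formula: C6H5Br.
  M = 6(12.0) + 5(1.007825) + 78.918338
    = 72.000000 + 5.039125 + 78.918338 = 155.957463

155.9575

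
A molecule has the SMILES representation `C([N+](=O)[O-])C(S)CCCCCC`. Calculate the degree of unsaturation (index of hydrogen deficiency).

1

Atom tally by fragment:
  O2NCH2 → C:1 H:2 N:1 O:2
  CH(SH) → C:1 H:2 S:1
  CH2 → C:1 H:2
  CH2 → C:1 H:2
  CH2 → C:1 H:2
  CH2 → C:1 H:2
  CH2 → C:1 H:2
  CH3 → C:1 H:3
Element totals:
  C: 8
  H: 17
  N: 1
  O: 2
  S: 1
Molecular formula: C8H17NO2S.
DoU = (2C + 2 + N − H − X) / 2 = (2·8 + 2 + 1 − 17 − 0) / 2 = 1.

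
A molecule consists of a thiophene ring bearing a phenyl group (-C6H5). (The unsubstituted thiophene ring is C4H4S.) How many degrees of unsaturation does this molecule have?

7

Atom tally by fragment:
  thiophene ring core → C:4 H:4 S:1
  (− 1 ring H displaced by substituents)
  + C6H5 → C:6 H:5
Element totals:
  C: 10
  H: 8
  S: 1
Molecular formula: C10H8S.
DoU = (2C + 2 + N − H − X) / 2 = (2·10 + 2 + 0 − 8 − 0) / 2 = 7.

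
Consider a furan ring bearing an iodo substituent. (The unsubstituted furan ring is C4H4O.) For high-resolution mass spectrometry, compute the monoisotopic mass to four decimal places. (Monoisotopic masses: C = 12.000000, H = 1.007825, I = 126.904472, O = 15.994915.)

Atom tally by fragment:
  furan ring core → C:4 H:4 O:1
  (− 1 ring H displaced by substituents)
  + I → I:1
Element totals:
  C: 4
  H: 3
  I: 1
  O: 1
Molecular formula: C4H3IO.
  M = 4(12.0) + 3(1.007825) + 126.904472 + 15.994915
    = 48.000000 + 3.023475 + 126.904472 + 15.994915 = 193.922862

193.9229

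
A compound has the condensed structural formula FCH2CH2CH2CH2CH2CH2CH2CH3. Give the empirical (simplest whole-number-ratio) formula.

Atom tally by fragment:
  FCH2 → C:1 H:2 F:1
  CH2 → C:1 H:2
  CH2 → C:1 H:2
  CH2 → C:1 H:2
  CH2 → C:1 H:2
  CH2 → C:1 H:2
  CH2 → C:1 H:2
  CH3 → C:1 H:3
Element totals:
  C: 8
  H: 17
  F: 1
Molecular formula: C8H17F.
gcd of subscripts (8, 1, 17) = 1, so the empirical formula equals the molecular formula.

C8H17F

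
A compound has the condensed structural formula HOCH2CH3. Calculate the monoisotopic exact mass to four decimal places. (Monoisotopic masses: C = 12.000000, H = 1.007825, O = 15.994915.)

Atom tally by fragment:
  HOCH2 → C:1 H:3 O:1
  CH3 → C:1 H:3
Element totals:
  C: 2
  H: 6
  O: 1
Molecular formula: C2H6O.
  M = 2(12.0) + 6(1.007825) + 15.994915
    = 24.000000 + 6.046950 + 15.994915 = 46.041865

46.0419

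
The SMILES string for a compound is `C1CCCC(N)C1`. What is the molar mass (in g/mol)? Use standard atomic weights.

Atom tally by fragment:
  cyclohexane ring core → C:6 H:12
  (− 1 ring H displaced by substituents)
  + NH2 → N:1 H:2
Element totals:
  C: 6
  H: 13
  N: 1
Molecular formula: C6H13N.
  M = 6(12.011) + 13(1.008) + 14.007
    = 72.066 + 13.104 + 14.007 = 99.177

99.18 g/mol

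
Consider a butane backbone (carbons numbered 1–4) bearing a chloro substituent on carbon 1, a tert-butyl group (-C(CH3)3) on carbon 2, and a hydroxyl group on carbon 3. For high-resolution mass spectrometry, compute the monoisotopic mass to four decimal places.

164.0968

Atom tally by fragment:
  ClCH2 → C:1 H:2 Cl:1
  CH(C(CH3)3) → C:5 H:10
  CH(OH) → C:1 H:2 O:1
  CH3 → C:1 H:3
Element totals:
  C: 8
  H: 17
  Cl: 1
  O: 1
Molecular formula: C8H17ClO.
  M = 8(12.0) + 17(1.007825) + 34.968853 + 15.994915
    = 96.000000 + 17.133025 + 34.968853 + 15.994915 = 164.096793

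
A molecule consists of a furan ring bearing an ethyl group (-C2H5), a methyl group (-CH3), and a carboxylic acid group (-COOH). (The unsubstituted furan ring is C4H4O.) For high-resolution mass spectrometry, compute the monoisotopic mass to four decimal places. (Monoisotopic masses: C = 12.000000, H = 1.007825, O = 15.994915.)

Atom tally by fragment:
  furan ring core → C:4 H:4 O:1
  (− 3 ring H displaced by substituents)
  + C2H5 → C:2 H:5
  + CH3 → C:1 H:3
  + COOH → C:1 H:1 O:2
Element totals:
  C: 8
  H: 10
  O: 3
Molecular formula: C8H10O3.
  M = 8(12.0) + 10(1.007825) + 3(15.994915)
    = 96.000000 + 10.078250 + 47.984745 = 154.062995

154.0630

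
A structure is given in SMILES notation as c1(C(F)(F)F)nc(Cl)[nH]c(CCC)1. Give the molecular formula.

Atom tally by fragment:
  imidazole ring core → C:3 H:4 N:2
  (− 3 ring H displaced by substituents)
  + CF3 → C:1 F:3
  + Cl → Cl:1
  + CH2CH2CH3 → C:3 H:7
Element totals:
  C: 7
  H: 8
  Cl: 1
  F: 3
  N: 2

C7H8ClF3N2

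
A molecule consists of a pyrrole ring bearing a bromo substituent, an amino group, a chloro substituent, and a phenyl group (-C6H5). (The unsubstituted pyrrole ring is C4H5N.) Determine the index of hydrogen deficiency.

Atom tally by fragment:
  pyrrole ring core → C:4 H:5 N:1
  (− 4 ring H displaced by substituents)
  + Br → Br:1
  + NH2 → N:1 H:2
  + Cl → Cl:1
  + C6H5 → C:6 H:5
Element totals:
  C: 10
  H: 8
  Br: 1
  Cl: 1
  N: 2
Molecular formula: C10H8BrClN2.
DoU = (2C + 2 + N − H − X) / 2 = (2·10 + 2 + 2 − 8 − 2) / 2 = 7.

7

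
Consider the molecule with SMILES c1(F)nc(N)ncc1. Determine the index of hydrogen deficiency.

Atom tally by fragment:
  pyrimidine ring core → C:4 H:4 N:2
  (− 2 ring H displaced by substituents)
  + F → F:1
  + NH2 → N:1 H:2
Element totals:
  C: 4
  H: 4
  F: 1
  N: 3
Molecular formula: C4H4FN3.
DoU = (2C + 2 + N − H − X) / 2 = (2·4 + 2 + 3 − 4 − 1) / 2 = 4.

4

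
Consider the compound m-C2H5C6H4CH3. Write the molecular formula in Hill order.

C9H12

Element totals:
  C: 9
  H: 12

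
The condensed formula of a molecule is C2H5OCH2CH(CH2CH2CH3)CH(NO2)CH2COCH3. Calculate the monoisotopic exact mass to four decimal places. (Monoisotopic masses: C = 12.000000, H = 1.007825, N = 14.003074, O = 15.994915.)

Atom tally by fragment:
  C2H5OCH2 → C:3 H:7 O:1
  CH(CH2CH2CH3) → C:4 H:8
  CH(NO2) → C:1 H:1 N:1 O:2
  CH2COCH3 → C:3 H:5 O:1
Element totals:
  C: 11
  H: 21
  N: 1
  O: 4
Molecular formula: C11H21NO4.
  M = 11(12.0) + 21(1.007825) + 14.003074 + 4(15.994915)
    = 132.000000 + 21.164325 + 14.003074 + 63.979660 = 231.147059

231.1471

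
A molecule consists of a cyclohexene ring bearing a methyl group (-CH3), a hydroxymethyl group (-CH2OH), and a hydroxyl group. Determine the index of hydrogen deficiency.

2

Atom tally by fragment:
  cyclohexene ring core → C:6 H:10
  (− 3 ring H displaced by substituents)
  + CH3 → C:1 H:3
  + CH2OH → C:1 H:3 O:1
  + OH → O:1 H:1
Element totals:
  C: 8
  H: 14
  O: 2
Molecular formula: C8H14O2.
DoU = (2C + 2 + N − H − X) / 2 = (2·8 + 2 + 0 − 14 − 0) / 2 = 2.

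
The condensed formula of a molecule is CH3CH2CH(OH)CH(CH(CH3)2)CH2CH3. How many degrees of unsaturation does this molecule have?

Atom tally by fragment:
  CH3 → C:1 H:3
  CH2 → C:1 H:2
  CH(OH) → C:1 H:2 O:1
  CH(CH(CH3)2) → C:4 H:8
  CH2 → C:1 H:2
  CH3 → C:1 H:3
Element totals:
  C: 9
  H: 20
  O: 1
Molecular formula: C9H20O.
DoU = (2C + 2 + N − H − X) / 2 = (2·9 + 2 + 0 − 20 − 0) / 2 = 0.

0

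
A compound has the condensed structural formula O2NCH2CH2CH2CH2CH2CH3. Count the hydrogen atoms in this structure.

Element totals:
  C: 6
  H: 13
  N: 1
  O: 2

13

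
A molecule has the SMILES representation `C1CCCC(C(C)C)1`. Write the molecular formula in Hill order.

C8H16

Atom tally by fragment:
  cyclopentane ring core → C:5 H:10
  (− 1 ring H displaced by substituents)
  + CH(CH3)2 → C:3 H:7
Element totals:
  C: 8
  H: 16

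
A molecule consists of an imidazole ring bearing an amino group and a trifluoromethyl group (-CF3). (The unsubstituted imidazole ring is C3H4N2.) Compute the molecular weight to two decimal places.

Atom tally by fragment:
  imidazole ring core → C:3 H:4 N:2
  (− 2 ring H displaced by substituents)
  + NH2 → N:1 H:2
  + CF3 → C:1 F:3
Element totals:
  C: 4
  H: 4
  F: 3
  N: 3
Molecular formula: C4H4F3N3.
  M = 4(12.011) + 4(1.008) + 3(18.998) + 3(14.007)
    = 48.044 + 4.032 + 56.994 + 42.021 = 151.091

151.09 g/mol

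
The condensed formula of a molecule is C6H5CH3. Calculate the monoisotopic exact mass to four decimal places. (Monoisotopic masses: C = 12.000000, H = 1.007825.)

92.0626

Atom tally by fragment:
  benzene ring core → C:6 H:6
  (− 1 ring H displaced by substituents)
  + CH3 → C:1 H:3
Element totals:
  C: 7
  H: 8
Molecular formula: C7H8.
  M = 7(12.0) + 8(1.007825)
    = 84.000000 + 8.062600 = 92.062600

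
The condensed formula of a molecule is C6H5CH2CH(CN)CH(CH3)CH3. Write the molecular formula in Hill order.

Element totals:
  C: 12
  H: 15
  N: 1

C12H15N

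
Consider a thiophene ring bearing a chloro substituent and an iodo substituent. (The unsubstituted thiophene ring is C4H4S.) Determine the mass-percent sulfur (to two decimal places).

Atom tally by fragment:
  thiophene ring core → C:4 H:4 S:1
  (− 2 ring H displaced by substituents)
  + Cl → Cl:1
  + I → I:1
Element totals:
  C: 4
  H: 2
  Cl: 1
  I: 1
  S: 1
Molecular formula: C4H2ClIS.
Molar mass = 244.474 g/mol.
Mass from S: 1 × 32.06 = 32.060 g/mol.
%S = 32.060 / 244.474 × 100 = 13.11%.

13.11%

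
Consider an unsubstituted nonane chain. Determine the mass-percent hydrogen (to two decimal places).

Atom tally by fragment:
  CH3 → C:1 H:3
  CH2 → C:1 H:2
  CH2 → C:1 H:2
  CH2 → C:1 H:2
  CH2 → C:1 H:2
  CH2 → C:1 H:2
  CH2 → C:1 H:2
  CH2 → C:1 H:2
  CH3 → C:1 H:3
Element totals:
  C: 9
  H: 20
Molecular formula: C9H20.
Molar mass = 128.259 g/mol.
Mass from H: 20 × 1.008 = 20.160 g/mol.
%H = 20.160 / 128.259 × 100 = 15.72%.

15.72%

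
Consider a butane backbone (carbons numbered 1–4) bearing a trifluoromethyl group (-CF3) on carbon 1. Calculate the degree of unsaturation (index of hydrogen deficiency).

0

Atom tally by fragment:
  F3CCH2 → C:2 H:2 F:3
  CH2 → C:1 H:2
  CH2 → C:1 H:2
  CH3 → C:1 H:3
Element totals:
  C: 5
  H: 9
  F: 3
Molecular formula: C5H9F3.
DoU = (2C + 2 + N − H − X) / 2 = (2·5 + 2 + 0 − 9 − 3) / 2 = 0.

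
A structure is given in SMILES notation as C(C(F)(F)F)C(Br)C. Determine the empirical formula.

C4H6BrF3

Atom tally by fragment:
  F3CCH2 → C:2 H:2 F:3
  CH(Br) → C:1 H:1 Br:1
  CH3 → C:1 H:3
Element totals:
  C: 4
  H: 6
  Br: 1
  F: 3
Molecular formula: C4H6BrF3.
gcd of subscripts (1, 4, 3, 6) = 1, so the empirical formula equals the molecular formula.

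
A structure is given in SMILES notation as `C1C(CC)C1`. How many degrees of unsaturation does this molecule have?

Atom tally by fragment:
  cyclopropane ring core → C:3 H:6
  (− 1 ring H displaced by substituents)
  + C2H5 → C:2 H:5
Element totals:
  C: 5
  H: 10
Molecular formula: C5H10.
DoU = (2C + 2 + N − H − X) / 2 = (2·5 + 2 + 0 − 10 − 0) / 2 = 1.

1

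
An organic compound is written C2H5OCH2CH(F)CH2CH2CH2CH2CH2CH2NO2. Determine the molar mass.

221.27 g/mol

Element totals:
  C: 10
  H: 20
  F: 1
  N: 1
  O: 3
Molecular formula: C10H20FNO3.
  M = 10(12.011) + 20(1.008) + 18.998 + 14.007 + 3(15.999)
    = 120.110 + 20.160 + 18.998 + 14.007 + 47.997 = 221.272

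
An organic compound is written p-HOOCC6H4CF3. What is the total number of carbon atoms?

8

Atom tally by fragment:
  benzene ring core → C:6 H:6
  (− 2 ring H displaced by substituents)
  + COOH → C:1 H:1 O:2
  + CF3 → C:1 F:3
Element totals:
  C: 8
  H: 5
  F: 3
  O: 2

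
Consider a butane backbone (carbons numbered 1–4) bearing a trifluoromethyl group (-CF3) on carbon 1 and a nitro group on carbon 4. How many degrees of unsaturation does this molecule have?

1

Atom tally by fragment:
  F3CCH2 → C:2 H:2 F:3
  CH2 → C:1 H:2
  CH2 → C:1 H:2
  CH2NO2 → C:1 H:2 N:1 O:2
Element totals:
  C: 5
  H: 8
  F: 3
  N: 1
  O: 2
Molecular formula: C5H8F3NO2.
DoU = (2C + 2 + N − H − X) / 2 = (2·5 + 2 + 1 − 8 − 3) / 2 = 1.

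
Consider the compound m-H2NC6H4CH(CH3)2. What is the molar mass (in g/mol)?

Atom tally by fragment:
  benzene ring core → C:6 H:6
  (− 2 ring H displaced by substituents)
  + NH2 → N:1 H:2
  + CH(CH3)2 → C:3 H:7
Element totals:
  C: 9
  H: 13
  N: 1
Molecular formula: C9H13N.
  M = 9(12.011) + 13(1.008) + 14.007
    = 108.099 + 13.104 + 14.007 = 135.210

135.21 g/mol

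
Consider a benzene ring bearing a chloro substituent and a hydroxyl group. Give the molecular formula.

C6H5ClO

Atom tally by fragment:
  benzene ring core → C:6 H:6
  (− 2 ring H displaced by substituents)
  + Cl → Cl:1
  + OH → O:1 H:1
Element totals:
  C: 6
  H: 5
  Cl: 1
  O: 1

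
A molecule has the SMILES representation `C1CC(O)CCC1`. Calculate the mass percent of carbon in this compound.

71.95%

Atom tally by fragment:
  cyclohexane ring core → C:6 H:12
  (− 1 ring H displaced by substituents)
  + OH → O:1 H:1
Element totals:
  C: 6
  H: 12
  O: 1
Molecular formula: C6H12O.
Molar mass = 100.161 g/mol.
Mass from C: 6 × 12.011 = 72.066 g/mol.
%C = 72.066 / 100.161 × 100 = 71.95%.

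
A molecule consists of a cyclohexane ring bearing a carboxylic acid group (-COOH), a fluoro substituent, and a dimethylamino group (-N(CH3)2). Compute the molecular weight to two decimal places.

189.23 g/mol

Atom tally by fragment:
  cyclohexane ring core → C:6 H:12
  (− 3 ring H displaced by substituents)
  + COOH → C:1 H:1 O:2
  + F → F:1
  + N(CH3)2 → N:1 C:2 H:6
Element totals:
  C: 9
  H: 16
  F: 1
  N: 1
  O: 2
Molecular formula: C9H16FNO2.
  M = 9(12.011) + 16(1.008) + 18.998 + 14.007 + 2(15.999)
    = 108.099 + 16.128 + 18.998 + 14.007 + 31.998 = 189.230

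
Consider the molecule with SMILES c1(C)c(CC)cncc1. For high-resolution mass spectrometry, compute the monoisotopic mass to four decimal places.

Atom tally by fragment:
  pyridine ring core → C:5 H:5 N:1
  (− 2 ring H displaced by substituents)
  + CH3 → C:1 H:3
  + C2H5 → C:2 H:5
Element totals:
  C: 8
  H: 11
  N: 1
Molecular formula: C8H11N.
  M = 8(12.0) + 11(1.007825) + 14.003074
    = 96.000000 + 11.086075 + 14.003074 = 121.089149

121.0891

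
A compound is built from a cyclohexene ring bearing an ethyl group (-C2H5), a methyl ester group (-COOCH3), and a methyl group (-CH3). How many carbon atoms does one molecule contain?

Atom tally by fragment:
  cyclohexene ring core → C:6 H:10
  (− 3 ring H displaced by substituents)
  + C2H5 → C:2 H:5
  + COOCH3 → C:2 H:3 O:2
  + CH3 → C:1 H:3
Element totals:
  C: 11
  H: 18
  O: 2

11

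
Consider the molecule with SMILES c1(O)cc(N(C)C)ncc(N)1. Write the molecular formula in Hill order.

Atom tally by fragment:
  pyridine ring core → C:5 H:5 N:1
  (− 3 ring H displaced by substituents)
  + OH → O:1 H:1
  + N(CH3)2 → N:1 C:2 H:6
  + NH2 → N:1 H:2
Element totals:
  C: 7
  H: 11
  N: 3
  O: 1

C7H11N3O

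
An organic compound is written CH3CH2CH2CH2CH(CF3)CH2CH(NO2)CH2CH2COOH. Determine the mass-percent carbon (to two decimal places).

Element totals:
  C: 11
  H: 18
  F: 3
  N: 1
  O: 4
Molecular formula: C11H18F3NO4.
Molar mass = 285.262 g/mol.
Mass from C: 11 × 12.011 = 132.121 g/mol.
%C = 132.121 / 285.262 × 100 = 46.32%.

46.32%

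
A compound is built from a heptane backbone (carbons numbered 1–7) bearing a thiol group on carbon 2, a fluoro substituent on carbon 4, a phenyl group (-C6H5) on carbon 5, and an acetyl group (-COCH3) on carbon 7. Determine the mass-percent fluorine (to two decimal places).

7.08%

Atom tally by fragment:
  CH3 → C:1 H:3
  CH(SH) → C:1 H:2 S:1
  CH2 → C:1 H:2
  CH(F) → C:1 H:1 F:1
  CH(C6H5) → C:7 H:6
  CH2 → C:1 H:2
  CH2COCH3 → C:3 H:5 O:1
Element totals:
  C: 15
  H: 21
  F: 1
  O: 1
  S: 1
Molecular formula: C15H21FOS.
Molar mass = 268.390 g/mol.
Mass from F: 1 × 18.998 = 18.998 g/mol.
%F = 18.998 / 268.390 × 100 = 7.08%.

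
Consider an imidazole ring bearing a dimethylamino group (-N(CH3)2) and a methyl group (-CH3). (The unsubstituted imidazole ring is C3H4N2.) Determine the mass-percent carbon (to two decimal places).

Atom tally by fragment:
  imidazole ring core → C:3 H:4 N:2
  (− 2 ring H displaced by substituents)
  + N(CH3)2 → N:1 C:2 H:6
  + CH3 → C:1 H:3
Element totals:
  C: 6
  H: 11
  N: 3
Molecular formula: C6H11N3.
Molar mass = 125.175 g/mol.
Mass from C: 6 × 12.011 = 72.066 g/mol.
%C = 72.066 / 125.175 × 100 = 57.57%.

57.57%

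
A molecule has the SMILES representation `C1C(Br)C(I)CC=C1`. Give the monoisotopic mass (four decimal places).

285.8854

Atom tally by fragment:
  cyclohexene ring core → C:6 H:10
  (− 2 ring H displaced by substituents)
  + Br → Br:1
  + I → I:1
Element totals:
  C: 6
  H: 8
  Br: 1
  I: 1
Molecular formula: C6H8BrI.
  M = 6(12.0) + 8(1.007825) + 78.918338 + 126.904472
    = 72.000000 + 8.062600 + 78.918338 + 126.904472 = 285.885410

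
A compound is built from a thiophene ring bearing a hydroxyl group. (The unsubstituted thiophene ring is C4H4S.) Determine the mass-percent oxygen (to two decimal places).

Atom tally by fragment:
  thiophene ring core → C:4 H:4 S:1
  (− 1 ring H displaced by substituents)
  + OH → O:1 H:1
Element totals:
  C: 4
  H: 4
  O: 1
  S: 1
Molecular formula: C4H4OS.
Molar mass = 100.135 g/mol.
Mass from O: 1 × 15.999 = 15.999 g/mol.
%O = 15.999 / 100.135 × 100 = 15.98%.

15.98%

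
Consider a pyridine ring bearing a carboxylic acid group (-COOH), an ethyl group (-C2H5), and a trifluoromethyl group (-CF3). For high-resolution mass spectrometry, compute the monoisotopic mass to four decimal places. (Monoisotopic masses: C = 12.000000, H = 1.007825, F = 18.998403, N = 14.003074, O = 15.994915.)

219.0507

Atom tally by fragment:
  pyridine ring core → C:5 H:5 N:1
  (− 3 ring H displaced by substituents)
  + COOH → C:1 H:1 O:2
  + C2H5 → C:2 H:5
  + CF3 → C:1 F:3
Element totals:
  C: 9
  H: 8
  F: 3
  N: 1
  O: 2
Molecular formula: C9H8F3NO2.
  M = 9(12.0) + 8(1.007825) + 3(18.998403) + 14.003074 + 2(15.994915)
    = 108.000000 + 8.062600 + 56.995209 + 14.003074 + 31.989830 = 219.050713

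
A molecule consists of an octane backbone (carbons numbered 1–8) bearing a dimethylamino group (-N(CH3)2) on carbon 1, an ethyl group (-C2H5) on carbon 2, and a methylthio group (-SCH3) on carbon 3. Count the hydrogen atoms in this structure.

Atom tally by fragment:
  (CH3)2NCH2 → C:3 H:8 N:1
  CH(C2H5) → C:3 H:6
  CH(SCH3) → C:2 H:4 S:1
  CH2 → C:1 H:2
  CH2 → C:1 H:2
  CH2 → C:1 H:2
  CH2 → C:1 H:2
  CH3 → C:1 H:3
Element totals:
  C: 13
  H: 29
  N: 1
  S: 1

29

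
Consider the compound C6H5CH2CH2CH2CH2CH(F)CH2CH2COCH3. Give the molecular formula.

C15H21FO

Atom tally by fragment:
  C6H5CH2 → C:7 H:7
  CH2 → C:1 H:2
  CH2 → C:1 H:2
  CH2 → C:1 H:2
  CH(F) → C:1 H:1 F:1
  CH2 → C:1 H:2
  CH2COCH3 → C:3 H:5 O:1
Element totals:
  C: 15
  H: 21
  F: 1
  O: 1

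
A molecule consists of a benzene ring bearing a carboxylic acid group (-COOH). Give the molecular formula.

Atom tally by fragment:
  benzene ring core → C:6 H:6
  (− 1 ring H displaced by substituents)
  + COOH → C:1 H:1 O:2
Element totals:
  C: 7
  H: 6
  O: 2

C7H6O2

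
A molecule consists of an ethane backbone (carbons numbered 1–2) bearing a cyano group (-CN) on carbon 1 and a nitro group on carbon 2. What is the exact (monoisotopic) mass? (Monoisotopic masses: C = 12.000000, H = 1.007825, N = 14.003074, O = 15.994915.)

Atom tally by fragment:
  NCCH2 → C:2 H:2 N:1
  CH2NO2 → C:1 H:2 N:1 O:2
Element totals:
  C: 3
  H: 4
  N: 2
  O: 2
Molecular formula: C3H4N2O2.
  M = 3(12.0) + 4(1.007825) + 2(14.003074) + 2(15.994915)
    = 36.000000 + 4.031300 + 28.006148 + 31.989830 = 100.027278

100.0273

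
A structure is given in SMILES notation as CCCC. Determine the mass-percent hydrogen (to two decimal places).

17.34%

Atom tally by fragment:
  CH3 → C:1 H:3
  CH2 → C:1 H:2
  CH2 → C:1 H:2
  CH3 → C:1 H:3
Element totals:
  C: 4
  H: 10
Molecular formula: C4H10.
Molar mass = 58.124 g/mol.
Mass from H: 10 × 1.008 = 10.080 g/mol.
%H = 10.080 / 58.124 × 100 = 17.34%.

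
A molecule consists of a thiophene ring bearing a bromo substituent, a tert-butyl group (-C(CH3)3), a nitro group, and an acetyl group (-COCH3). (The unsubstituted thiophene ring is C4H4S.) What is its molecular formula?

C10H12BrNO3S

Atom tally by fragment:
  thiophene ring core → C:4 H:4 S:1
  (− 4 ring H displaced by substituents)
  + Br → Br:1
  + C(CH3)3 → C:4 H:9
  + NO2 → N:1 O:2
  + COCH3 → C:2 H:3 O:1
Element totals:
  C: 10
  H: 12
  Br: 1
  N: 1
  O: 3
  S: 1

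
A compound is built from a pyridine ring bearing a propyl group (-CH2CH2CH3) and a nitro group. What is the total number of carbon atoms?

Atom tally by fragment:
  pyridine ring core → C:5 H:5 N:1
  (− 2 ring H displaced by substituents)
  + CH2CH2CH3 → C:3 H:7
  + NO2 → N:1 O:2
Element totals:
  C: 8
  H: 10
  N: 2
  O: 2

8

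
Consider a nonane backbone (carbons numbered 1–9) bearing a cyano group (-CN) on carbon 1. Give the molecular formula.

C10H19N

Atom tally by fragment:
  NCCH2 → C:2 H:2 N:1
  CH2 → C:1 H:2
  CH2 → C:1 H:2
  CH2 → C:1 H:2
  CH2 → C:1 H:2
  CH2 → C:1 H:2
  CH2 → C:1 H:2
  CH2 → C:1 H:2
  CH3 → C:1 H:3
Element totals:
  C: 10
  H: 19
  N: 1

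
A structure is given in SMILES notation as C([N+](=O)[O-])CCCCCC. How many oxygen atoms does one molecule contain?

2

Atom tally by fragment:
  O2NCH2 → C:1 H:2 N:1 O:2
  CH2 → C:1 H:2
  CH2 → C:1 H:2
  CH2 → C:1 H:2
  CH2 → C:1 H:2
  CH2 → C:1 H:2
  CH3 → C:1 H:3
Element totals:
  C: 7
  H: 15
  N: 1
  O: 2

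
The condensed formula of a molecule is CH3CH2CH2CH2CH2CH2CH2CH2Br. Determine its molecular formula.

Atom tally by fragment:
  CH3 → C:1 H:3
  CH2 → C:1 H:2
  CH2 → C:1 H:2
  CH2 → C:1 H:2
  CH2 → C:1 H:2
  CH2 → C:1 H:2
  CH2 → C:1 H:2
  CH2Br → C:1 H:2 Br:1
Element totals:
  C: 8
  H: 17
  Br: 1

C8H17Br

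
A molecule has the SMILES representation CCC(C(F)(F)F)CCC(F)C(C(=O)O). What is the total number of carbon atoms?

Atom tally by fragment:
  CH3 → C:1 H:3
  CH2 → C:1 H:2
  CH(CF3) → C:2 H:1 F:3
  CH2 → C:1 H:2
  CH2 → C:1 H:2
  CH(F) → C:1 H:1 F:1
  CH2COOH → C:2 H:3 O:2
Element totals:
  C: 9
  H: 14
  F: 4
  O: 2

9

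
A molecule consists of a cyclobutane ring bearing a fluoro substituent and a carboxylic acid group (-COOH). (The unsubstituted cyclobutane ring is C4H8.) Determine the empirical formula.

Atom tally by fragment:
  cyclobutane ring core → C:4 H:8
  (− 2 ring H displaced by substituents)
  + F → F:1
  + COOH → C:1 H:1 O:2
Element totals:
  C: 5
  H: 7
  F: 1
  O: 2
Molecular formula: C5H7FO2.
gcd of subscripts (5, 1, 7, 2) = 1, so the empirical formula equals the molecular formula.

C5H7FO2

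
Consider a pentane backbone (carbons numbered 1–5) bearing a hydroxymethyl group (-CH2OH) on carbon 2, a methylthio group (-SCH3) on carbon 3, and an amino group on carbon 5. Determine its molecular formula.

Atom tally by fragment:
  CH3 → C:1 H:3
  CH(CH2OH) → C:2 H:4 O:1
  CH(SCH3) → C:2 H:4 S:1
  CH2 → C:1 H:2
  CH2NH2 → C:1 H:4 N:1
Element totals:
  C: 7
  H: 17
  N: 1
  O: 1
  S: 1

C7H17NOS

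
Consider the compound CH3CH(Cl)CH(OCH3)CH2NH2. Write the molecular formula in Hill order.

C5H12ClNO

Element totals:
  C: 5
  H: 12
  Cl: 1
  N: 1
  O: 1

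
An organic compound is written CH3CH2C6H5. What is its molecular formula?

Atom tally by fragment:
  CH3 → C:1 H:3
  CH2C6H5 → C:7 H:7
Element totals:
  C: 8
  H: 10

C8H10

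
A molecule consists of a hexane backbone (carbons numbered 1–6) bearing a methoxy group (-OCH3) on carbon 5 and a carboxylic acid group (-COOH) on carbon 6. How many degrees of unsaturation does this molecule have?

Atom tally by fragment:
  CH3 → C:1 H:3
  CH2 → C:1 H:2
  CH2 → C:1 H:2
  CH2 → C:1 H:2
  CH(OCH3) → C:2 H:4 O:1
  CH2COOH → C:2 H:3 O:2
Element totals:
  C: 8
  H: 16
  O: 3
Molecular formula: C8H16O3.
DoU = (2C + 2 + N − H − X) / 2 = (2·8 + 2 + 0 − 16 − 0) / 2 = 1.

1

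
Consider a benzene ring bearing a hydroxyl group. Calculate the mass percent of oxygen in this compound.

17.00%

Atom tally by fragment:
  benzene ring core → C:6 H:6
  (− 1 ring H displaced by substituents)
  + OH → O:1 H:1
Element totals:
  C: 6
  H: 6
  O: 1
Molecular formula: C6H6O.
Molar mass = 94.113 g/mol.
Mass from O: 1 × 15.999 = 15.999 g/mol.
%O = 15.999 / 94.113 × 100 = 17.00%.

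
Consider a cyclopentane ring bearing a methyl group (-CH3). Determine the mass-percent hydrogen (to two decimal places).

Atom tally by fragment:
  cyclopentane ring core → C:5 H:10
  (− 1 ring H displaced by substituents)
  + CH3 → C:1 H:3
Element totals:
  C: 6
  H: 12
Molecular formula: C6H12.
Molar mass = 84.162 g/mol.
Mass from H: 12 × 1.008 = 12.096 g/mol.
%H = 12.096 / 84.162 × 100 = 14.37%.

14.37%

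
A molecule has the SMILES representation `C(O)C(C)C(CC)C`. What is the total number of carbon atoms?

7

Atom tally by fragment:
  HOCH2 → C:1 H:3 O:1
  CH(CH3) → C:2 H:4
  CH(C2H5) → C:3 H:6
  CH3 → C:1 H:3
Element totals:
  C: 7
  H: 16
  O: 1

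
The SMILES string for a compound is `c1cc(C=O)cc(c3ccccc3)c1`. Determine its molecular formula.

C13H10O

Atom tally by fragment:
  benzene ring core → C:6 H:6
  (− 2 ring H displaced by substituents)
  + CHO → C:1 H:1 O:1
  + C6H5 → C:6 H:5
Element totals:
  C: 13
  H: 10
  O: 1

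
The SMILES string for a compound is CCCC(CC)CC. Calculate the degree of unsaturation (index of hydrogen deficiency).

Atom tally by fragment:
  CH3 → C:1 H:3
  CH2 → C:1 H:2
  CH2 → C:1 H:2
  CH(C2H5) → C:3 H:6
  CH2 → C:1 H:2
  CH3 → C:1 H:3
Element totals:
  C: 8
  H: 18
Molecular formula: C8H18.
DoU = (2C + 2 + N − H − X) / 2 = (2·8 + 2 + 0 − 18 − 0) / 2 = 0.

0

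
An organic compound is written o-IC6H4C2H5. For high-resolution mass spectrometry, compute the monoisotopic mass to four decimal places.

231.9749

Element totals:
  C: 8
  H: 9
  I: 1
Molecular formula: C8H9I.
  M = 8(12.0) + 9(1.007825) + 126.904472
    = 96.000000 + 9.070425 + 126.904472 = 231.974897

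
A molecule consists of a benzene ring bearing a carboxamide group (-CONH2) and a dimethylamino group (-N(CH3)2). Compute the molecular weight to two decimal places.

164.21 g/mol

Atom tally by fragment:
  benzene ring core → C:6 H:6
  (− 2 ring H displaced by substituents)
  + CONH2 → C:1 H:2 O:1 N:1
  + N(CH3)2 → N:1 C:2 H:6
Element totals:
  C: 9
  H: 12
  N: 2
  O: 1
Molecular formula: C9H12N2O.
  M = 9(12.011) + 12(1.008) + 2(14.007) + 15.999
    = 108.099 + 12.096 + 28.014 + 15.999 = 164.208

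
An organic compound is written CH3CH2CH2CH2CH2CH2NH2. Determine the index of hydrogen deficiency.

Atom tally by fragment:
  CH3 → C:1 H:3
  CH2 → C:1 H:2
  CH2 → C:1 H:2
  CH2 → C:1 H:2
  CH2 → C:1 H:2
  CH2NH2 → C:1 H:4 N:1
Element totals:
  C: 6
  H: 15
  N: 1
Molecular formula: C6H15N.
DoU = (2C + 2 + N − H − X) / 2 = (2·6 + 2 + 1 − 15 − 0) / 2 = 0.

0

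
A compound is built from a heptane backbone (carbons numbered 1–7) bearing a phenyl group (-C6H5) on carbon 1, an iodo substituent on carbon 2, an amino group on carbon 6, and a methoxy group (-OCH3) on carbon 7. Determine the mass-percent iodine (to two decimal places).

36.55%

Atom tally by fragment:
  C6H5CH2 → C:7 H:7
  CH(I) → C:1 H:1 I:1
  CH2 → C:1 H:2
  CH2 → C:1 H:2
  CH2 → C:1 H:2
  CH(NH2) → C:1 H:3 N:1
  CH2OCH3 → C:2 H:5 O:1
Element totals:
  C: 14
  H: 22
  I: 1
  N: 1
  O: 1
Molecular formula: C14H22INO.
Molar mass = 347.240 g/mol.
Mass from I: 1 × 126.904 = 126.904 g/mol.
%I = 126.904 / 347.240 × 100 = 36.55%.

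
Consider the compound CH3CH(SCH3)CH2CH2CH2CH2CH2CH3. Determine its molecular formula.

Atom tally by fragment:
  CH3 → C:1 H:3
  CH(SCH3) → C:2 H:4 S:1
  CH2 → C:1 H:2
  CH2 → C:1 H:2
  CH2 → C:1 H:2
  CH2 → C:1 H:2
  CH2 → C:1 H:2
  CH3 → C:1 H:3
Element totals:
  C: 9
  H: 20
  S: 1

C9H20S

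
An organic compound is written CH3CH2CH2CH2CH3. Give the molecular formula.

Atom tally by fragment:
  CH3 → C:1 H:3
  CH2 → C:1 H:2
  CH2 → C:1 H:2
  CH2 → C:1 H:2
  CH3 → C:1 H:3
Element totals:
  C: 5
  H: 12

C5H12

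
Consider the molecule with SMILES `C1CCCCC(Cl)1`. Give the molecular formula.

Atom tally by fragment:
  cyclohexane ring core → C:6 H:12
  (− 1 ring H displaced by substituents)
  + Cl → Cl:1
Element totals:
  C: 6
  H: 11
  Cl: 1

C6H11Cl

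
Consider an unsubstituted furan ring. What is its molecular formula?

C4H4O

Atom tally by fragment:
  furan ring core → C:4 H:4 O:1
Element totals:
  C: 4
  H: 4
  O: 1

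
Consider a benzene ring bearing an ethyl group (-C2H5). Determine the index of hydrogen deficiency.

Atom tally by fragment:
  benzene ring core → C:6 H:6
  (− 1 ring H displaced by substituents)
  + C2H5 → C:2 H:5
Element totals:
  C: 8
  H: 10
Molecular formula: C8H10.
DoU = (2C + 2 + N − H − X) / 2 = (2·8 + 2 + 0 − 10 − 0) / 2 = 4.

4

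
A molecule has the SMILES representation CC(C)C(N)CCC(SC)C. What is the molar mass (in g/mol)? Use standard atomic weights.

Atom tally by fragment:
  CH3 → C:1 H:3
  CH(CH3) → C:2 H:4
  CH(NH2) → C:1 H:3 N:1
  CH2 → C:1 H:2
  CH2 → C:1 H:2
  CH(SCH3) → C:2 H:4 S:1
  CH3 → C:1 H:3
Element totals:
  C: 9
  H: 21
  N: 1
  S: 1
Molecular formula: C9H21NS.
  M = 9(12.011) + 21(1.008) + 14.007 + 32.06
    = 108.099 + 21.168 + 14.007 + 32.060 = 175.334

175.33 g/mol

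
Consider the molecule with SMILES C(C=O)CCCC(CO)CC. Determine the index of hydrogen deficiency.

1

Atom tally by fragment:
  OHCCH2 → C:2 H:3 O:1
  CH2 → C:1 H:2
  CH2 → C:1 H:2
  CH2 → C:1 H:2
  CH(CH2OH) → C:2 H:4 O:1
  CH2 → C:1 H:2
  CH3 → C:1 H:3
Element totals:
  C: 9
  H: 18
  O: 2
Molecular formula: C9H18O2.
DoU = (2C + 2 + N − H − X) / 2 = (2·9 + 2 + 0 − 18 − 0) / 2 = 1.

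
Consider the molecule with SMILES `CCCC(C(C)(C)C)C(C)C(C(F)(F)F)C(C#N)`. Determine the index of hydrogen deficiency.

Atom tally by fragment:
  CH3 → C:1 H:3
  CH2 → C:1 H:2
  CH2 → C:1 H:2
  CH(C(CH3)3) → C:5 H:10
  CH(CH3) → C:2 H:4
  CH(CF3) → C:2 H:1 F:3
  CH2CN → C:2 H:2 N:1
Element totals:
  C: 14
  H: 24
  F: 3
  N: 1
Molecular formula: C14H24F3N.
DoU = (2C + 2 + N − H − X) / 2 = (2·14 + 2 + 1 − 24 − 3) / 2 = 2.

2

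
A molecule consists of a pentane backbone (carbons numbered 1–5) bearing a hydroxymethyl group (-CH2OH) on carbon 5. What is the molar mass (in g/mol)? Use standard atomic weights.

Atom tally by fragment:
  CH3 → C:1 H:3
  CH2 → C:1 H:2
  CH2 → C:1 H:2
  CH2 → C:1 H:2
  CH2CH2OH → C:2 H:5 O:1
Element totals:
  C: 6
  H: 14
  O: 1
Molecular formula: C6H14O.
  M = 6(12.011) + 14(1.008) + 15.999
    = 72.066 + 14.112 + 15.999 = 102.177

102.18 g/mol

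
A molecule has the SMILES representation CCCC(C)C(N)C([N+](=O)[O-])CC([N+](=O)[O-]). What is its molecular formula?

Atom tally by fragment:
  CH3 → C:1 H:3
  CH2 → C:1 H:2
  CH2 → C:1 H:2
  CH(CH3) → C:2 H:4
  CH(NH2) → C:1 H:3 N:1
  CH(NO2) → C:1 H:1 N:1 O:2
  CH2 → C:1 H:2
  CH2NO2 → C:1 H:2 N:1 O:2
Element totals:
  C: 9
  H: 19
  N: 3
  O: 4

C9H19N3O4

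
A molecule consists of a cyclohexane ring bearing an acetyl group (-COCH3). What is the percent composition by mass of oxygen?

Atom tally by fragment:
  cyclohexane ring core → C:6 H:12
  (− 1 ring H displaced by substituents)
  + COCH3 → C:2 H:3 O:1
Element totals:
  C: 8
  H: 14
  O: 1
Molecular formula: C8H14O.
Molar mass = 126.199 g/mol.
Mass from O: 1 × 15.999 = 15.999 g/mol.
%O = 15.999 / 126.199 × 100 = 12.68%.

12.68%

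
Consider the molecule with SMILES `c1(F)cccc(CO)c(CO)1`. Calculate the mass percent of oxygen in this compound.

20.49%

Atom tally by fragment:
  benzene ring core → C:6 H:6
  (− 3 ring H displaced by substituents)
  + F → F:1
  + CH2OH → C:1 H:3 O:1
  + CH2OH → C:1 H:3 O:1
Element totals:
  C: 8
  H: 9
  F: 1
  O: 2
Molecular formula: C8H9FO2.
Molar mass = 156.156 g/mol.
Mass from O: 2 × 15.999 = 31.998 g/mol.
%O = 31.998 / 156.156 × 100 = 20.49%.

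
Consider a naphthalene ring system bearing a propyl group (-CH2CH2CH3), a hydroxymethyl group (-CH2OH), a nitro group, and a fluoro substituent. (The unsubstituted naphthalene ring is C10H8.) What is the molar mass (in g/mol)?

Atom tally by fragment:
  naphthalene ring system core → C:10 H:8
  (− 4 ring H displaced by substituents)
  + CH2CH2CH3 → C:3 H:7
  + CH2OH → C:1 H:3 O:1
  + NO2 → N:1 O:2
  + F → F:1
Element totals:
  C: 14
  H: 14
  F: 1
  N: 1
  O: 3
Molecular formula: C14H14FNO3.
  M = 14(12.011) + 14(1.008) + 18.998 + 14.007 + 3(15.999)
    = 168.154 + 14.112 + 18.998 + 14.007 + 47.997 = 263.268

263.27 g/mol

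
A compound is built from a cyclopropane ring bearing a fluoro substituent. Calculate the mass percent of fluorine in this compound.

Atom tally by fragment:
  cyclopropane ring core → C:3 H:6
  (− 1 ring H displaced by substituents)
  + F → F:1
Element totals:
  C: 3
  H: 5
  F: 1
Molecular formula: C3H5F.
Molar mass = 60.071 g/mol.
Mass from F: 1 × 18.998 = 18.998 g/mol.
%F = 18.998 / 60.071 × 100 = 31.63%.

31.63%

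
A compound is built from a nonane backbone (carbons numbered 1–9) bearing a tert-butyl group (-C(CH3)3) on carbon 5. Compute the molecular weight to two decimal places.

184.37 g/mol

Atom tally by fragment:
  CH3 → C:1 H:3
  CH2 → C:1 H:2
  CH2 → C:1 H:2
  CH2 → C:1 H:2
  CH(C(CH3)3) → C:5 H:10
  CH2 → C:1 H:2
  CH2 → C:1 H:2
  CH2 → C:1 H:2
  CH3 → C:1 H:3
Element totals:
  C: 13
  H: 28
Molecular formula: C13H28.
  M = 13(12.011) + 28(1.008)
    = 156.143 + 28.224 = 184.367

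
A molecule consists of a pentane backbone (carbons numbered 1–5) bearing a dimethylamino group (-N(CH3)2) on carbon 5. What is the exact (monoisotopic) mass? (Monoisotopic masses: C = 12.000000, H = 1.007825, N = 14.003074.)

Atom tally by fragment:
  CH3 → C:1 H:3
  CH2 → C:1 H:2
  CH2 → C:1 H:2
  CH2 → C:1 H:2
  CH2N(CH3)2 → C:3 H:8 N:1
Element totals:
  C: 7
  H: 17
  N: 1
Molecular formula: C7H17N.
  M = 7(12.0) + 17(1.007825) + 14.003074
    = 84.000000 + 17.133025 + 14.003074 = 115.136099

115.1361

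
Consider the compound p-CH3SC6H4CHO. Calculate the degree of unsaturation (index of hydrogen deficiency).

5

Atom tally by fragment:
  benzene ring core → C:6 H:6
  (− 2 ring H displaced by substituents)
  + SCH3 → C:1 H:3 S:1
  + CHO → C:1 H:1 O:1
Element totals:
  C: 8
  H: 8
  O: 1
  S: 1
Molecular formula: C8H8OS.
DoU = (2C + 2 + N − H − X) / 2 = (2·8 + 2 + 0 − 8 − 0) / 2 = 5.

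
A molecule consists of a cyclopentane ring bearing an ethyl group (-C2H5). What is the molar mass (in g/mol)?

Atom tally by fragment:
  cyclopentane ring core → C:5 H:10
  (− 1 ring H displaced by substituents)
  + C2H5 → C:2 H:5
Element totals:
  C: 7
  H: 14
Molecular formula: C7H14.
  M = 7(12.011) + 14(1.008)
    = 84.077 + 14.112 = 98.189

98.19 g/mol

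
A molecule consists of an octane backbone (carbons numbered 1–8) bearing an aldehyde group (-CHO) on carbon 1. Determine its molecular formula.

Atom tally by fragment:
  OHCCH2 → C:2 H:3 O:1
  CH2 → C:1 H:2
  CH2 → C:1 H:2
  CH2 → C:1 H:2
  CH2 → C:1 H:2
  CH2 → C:1 H:2
  CH2 → C:1 H:2
  CH3 → C:1 H:3
Element totals:
  C: 9
  H: 18
  O: 1

C9H18O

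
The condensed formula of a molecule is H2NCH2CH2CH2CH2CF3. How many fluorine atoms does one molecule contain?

3

Atom tally by fragment:
  H2NCH2 → C:1 H:4 N:1
  CH2 → C:1 H:2
  CH2 → C:1 H:2
  CH2CF3 → C:2 H:2 F:3
Element totals:
  C: 5
  H: 10
  F: 3
  N: 1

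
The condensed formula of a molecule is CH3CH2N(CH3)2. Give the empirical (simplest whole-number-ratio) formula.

C4H11N

Atom tally by fragment:
  CH3 → C:1 H:3
  CH2N(CH3)2 → C:3 H:8 N:1
Element totals:
  C: 4
  H: 11
  N: 1
Molecular formula: C4H11N.
gcd of subscripts (4, 11, 1) = 1, so the empirical formula equals the molecular formula.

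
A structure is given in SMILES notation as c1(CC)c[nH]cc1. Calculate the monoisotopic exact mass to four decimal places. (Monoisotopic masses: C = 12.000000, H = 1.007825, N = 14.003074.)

95.0735

Atom tally by fragment:
  pyrrole ring core → C:4 H:5 N:1
  (− 1 ring H displaced by substituents)
  + C2H5 → C:2 H:5
Element totals:
  C: 6
  H: 9
  N: 1
Molecular formula: C6H9N.
  M = 6(12.0) + 9(1.007825) + 14.003074
    = 72.000000 + 9.070425 + 14.003074 = 95.073499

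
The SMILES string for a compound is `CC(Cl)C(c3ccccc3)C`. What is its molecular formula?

Atom tally by fragment:
  CH3 → C:1 H:3
  CH(Cl) → C:1 H:1 Cl:1
  CH(C6H5) → C:7 H:6
  CH3 → C:1 H:3
Element totals:
  C: 10
  H: 13
  Cl: 1

C10H13Cl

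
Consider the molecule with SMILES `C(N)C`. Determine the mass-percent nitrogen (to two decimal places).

Atom tally by fragment:
  H2NCH2 → C:1 H:4 N:1
  CH3 → C:1 H:3
Element totals:
  C: 2
  H: 7
  N: 1
Molecular formula: C2H7N.
Molar mass = 45.085 g/mol.
Mass from N: 1 × 14.007 = 14.007 g/mol.
%N = 14.007 / 45.085 × 100 = 31.07%.

31.07%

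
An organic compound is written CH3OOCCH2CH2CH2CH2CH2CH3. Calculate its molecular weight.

144.21 g/mol

Atom tally by fragment:
  CH3OOCCH2 → C:3 H:5 O:2
  CH2 → C:1 H:2
  CH2 → C:1 H:2
  CH2 → C:1 H:2
  CH2 → C:1 H:2
  CH3 → C:1 H:3
Element totals:
  C: 8
  H: 16
  O: 2
Molecular formula: C8H16O2.
  M = 8(12.011) + 16(1.008) + 2(15.999)
    = 96.088 + 16.128 + 31.998 = 144.214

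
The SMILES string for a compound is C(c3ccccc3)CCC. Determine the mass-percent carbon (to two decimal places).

Atom tally by fragment:
  C6H5CH2 → C:7 H:7
  CH2 → C:1 H:2
  CH2 → C:1 H:2
  CH3 → C:1 H:3
Element totals:
  C: 10
  H: 14
Molecular formula: C10H14.
Molar mass = 134.222 g/mol.
Mass from C: 10 × 12.011 = 120.110 g/mol.
%C = 120.110 / 134.222 × 100 = 89.49%.

89.49%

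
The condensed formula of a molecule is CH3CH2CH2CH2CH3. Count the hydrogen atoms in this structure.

Atom tally by fragment:
  CH3 → C:1 H:3
  CH2 → C:1 H:2
  CH2 → C:1 H:2
  CH2 → C:1 H:2
  CH3 → C:1 H:3
Element totals:
  C: 5
  H: 12

12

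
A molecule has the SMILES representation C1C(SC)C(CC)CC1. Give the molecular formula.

C8H16S

Atom tally by fragment:
  cyclopentane ring core → C:5 H:10
  (− 2 ring H displaced by substituents)
  + SCH3 → C:1 H:3 S:1
  + C2H5 → C:2 H:5
Element totals:
  C: 8
  H: 16
  S: 1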